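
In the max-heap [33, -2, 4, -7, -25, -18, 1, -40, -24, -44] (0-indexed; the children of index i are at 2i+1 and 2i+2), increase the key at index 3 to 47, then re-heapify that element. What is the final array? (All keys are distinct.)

[47, 33, 4, -2, -25, -18, 1, -40, -24, -44]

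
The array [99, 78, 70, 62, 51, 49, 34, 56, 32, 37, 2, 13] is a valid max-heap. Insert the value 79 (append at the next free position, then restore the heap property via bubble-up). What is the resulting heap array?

[99, 78, 79, 62, 51, 70, 34, 56, 32, 37, 2, 13, 49]

append 79 at index 12 → [99, 78, 70, 62, 51, 49, 34, 56, 32, 37, 2, 13, 79]
79 > parent 49 at index 5, swap → [99, 78, 70, 62, 51, 79, 34, 56, 32, 37, 2, 13, 49]
79 > parent 70 at index 2, swap → [99, 78, 79, 62, 51, 70, 34, 56, 32, 37, 2, 13, 49]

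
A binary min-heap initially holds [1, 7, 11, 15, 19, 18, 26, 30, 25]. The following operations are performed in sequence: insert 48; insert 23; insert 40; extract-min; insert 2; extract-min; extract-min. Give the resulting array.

[11, 15, 18, 25, 19, 23, 26, 30, 40, 48]

insert 48:
  append 48 at index 9 → [1, 7, 11, 15, 19, 18, 26, 30, 25, 48] (no swap needed)
insert 23:
  append 23 at index 10 → [1, 7, 11, 15, 19, 18, 26, 30, 25, 48, 23] (no swap needed)
insert 40:
  append 40 at index 11 → [1, 7, 11, 15, 19, 18, 26, 30, 25, 48, 23, 40] (no swap needed)
extract-min → returns 1:
  remove root 1; move last element 40 to root → [40, 7, 11, 15, 19, 18, 26, 30, 25, 48, 23]
  40 vs smaller child 7 at index 1, swap → [7, 40, 11, 15, 19, 18, 26, 30, 25, 48, 23]
  40 vs smaller child 15 at index 3, swap → [7, 15, 11, 40, 19, 18, 26, 30, 25, 48, 23]
  40 vs smaller child 25 at index 8, swap → [7, 15, 11, 25, 19, 18, 26, 30, 40, 48, 23]
insert 2:
  append 2 at index 11 → [7, 15, 11, 25, 19, 18, 26, 30, 40, 48, 23, 2]
  2 < parent 18 at index 5, swap → [7, 15, 11, 25, 19, 2, 26, 30, 40, 48, 23, 18]
  2 < parent 11 at index 2, swap → [7, 15, 2, 25, 19, 11, 26, 30, 40, 48, 23, 18]
  2 < parent 7 at index 0, swap → [2, 15, 7, 25, 19, 11, 26, 30, 40, 48, 23, 18]
extract-min → returns 2:
  remove root 2; move last element 18 to root → [18, 15, 7, 25, 19, 11, 26, 30, 40, 48, 23]
  18 vs smaller child 7 at index 2, swap → [7, 15, 18, 25, 19, 11, 26, 30, 40, 48, 23]
  18 vs smaller child 11 at index 5, swap → [7, 15, 11, 25, 19, 18, 26, 30, 40, 48, 23]
extract-min → returns 7:
  remove root 7; move last element 23 to root → [23, 15, 11, 25, 19, 18, 26, 30, 40, 48]
  23 vs smaller child 11 at index 2, swap → [11, 15, 23, 25, 19, 18, 26, 30, 40, 48]
  23 vs smaller child 18 at index 5, swap → [11, 15, 18, 25, 19, 23, 26, 30, 40, 48]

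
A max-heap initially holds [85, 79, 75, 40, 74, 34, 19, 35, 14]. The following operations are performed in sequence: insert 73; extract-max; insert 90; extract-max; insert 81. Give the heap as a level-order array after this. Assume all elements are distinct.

insert 73:
  append 73 at index 9 → [85, 79, 75, 40, 74, 34, 19, 35, 14, 73] (no swap needed)
extract-max → returns 85:
  remove root 85; move last element 73 to root → [73, 79, 75, 40, 74, 34, 19, 35, 14]
  73 vs larger child 79 at index 1, swap → [79, 73, 75, 40, 74, 34, 19, 35, 14]
  73 vs larger child 74 at index 4, swap → [79, 74, 75, 40, 73, 34, 19, 35, 14]
insert 90:
  append 90 at index 9 → [79, 74, 75, 40, 73, 34, 19, 35, 14, 90]
  90 > parent 73 at index 4, swap → [79, 74, 75, 40, 90, 34, 19, 35, 14, 73]
  90 > parent 74 at index 1, swap → [79, 90, 75, 40, 74, 34, 19, 35, 14, 73]
  90 > parent 79 at index 0, swap → [90, 79, 75, 40, 74, 34, 19, 35, 14, 73]
extract-max → returns 90:
  remove root 90; move last element 73 to root → [73, 79, 75, 40, 74, 34, 19, 35, 14]
  73 vs larger child 79 at index 1, swap → [79, 73, 75, 40, 74, 34, 19, 35, 14]
  73 vs larger child 74 at index 4, swap → [79, 74, 75, 40, 73, 34, 19, 35, 14]
insert 81:
  append 81 at index 9 → [79, 74, 75, 40, 73, 34, 19, 35, 14, 81]
  81 > parent 73 at index 4, swap → [79, 74, 75, 40, 81, 34, 19, 35, 14, 73]
  81 > parent 74 at index 1, swap → [79, 81, 75, 40, 74, 34, 19, 35, 14, 73]
  81 > parent 79 at index 0, swap → [81, 79, 75, 40, 74, 34, 19, 35, 14, 73]

[81, 79, 75, 40, 74, 34, 19, 35, 14, 73]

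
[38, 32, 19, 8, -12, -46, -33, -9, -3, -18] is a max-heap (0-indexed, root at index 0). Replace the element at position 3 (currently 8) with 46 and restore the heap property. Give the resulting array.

[46, 38, 19, 32, -12, -46, -33, -9, -3, -18]

set index 3 from 8 to 46 → [38, 32, 19, 46, -12, -46, -33, -9, -3, -18]
46 > parent 32 at index 1, swap → [38, 46, 19, 32, -12, -46, -33, -9, -3, -18]
46 > parent 38 at index 0, swap → [46, 38, 19, 32, -12, -46, -33, -9, -3, -18]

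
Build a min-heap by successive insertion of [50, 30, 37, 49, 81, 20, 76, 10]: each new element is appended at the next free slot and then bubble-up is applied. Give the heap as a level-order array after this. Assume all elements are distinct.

Insert 50:
  append 50 at index 0 → [50] (no swap needed)
Insert 30:
  append 30 at index 1 → [50, 30]
  30 < parent 50 at index 0, swap → [30, 50]
Insert 37:
  append 37 at index 2 → [30, 50, 37] (no swap needed)
Insert 49:
  append 49 at index 3 → [30, 50, 37, 49]
  49 < parent 50 at index 1, swap → [30, 49, 37, 50]
Insert 81:
  append 81 at index 4 → [30, 49, 37, 50, 81] (no swap needed)
Insert 20:
  append 20 at index 5 → [30, 49, 37, 50, 81, 20]
  20 < parent 37 at index 2, swap → [30, 49, 20, 50, 81, 37]
  20 < parent 30 at index 0, swap → [20, 49, 30, 50, 81, 37]
Insert 76:
  append 76 at index 6 → [20, 49, 30, 50, 81, 37, 76] (no swap needed)
Insert 10:
  append 10 at index 7 → [20, 49, 30, 50, 81, 37, 76, 10]
  10 < parent 50 at index 3, swap → [20, 49, 30, 10, 81, 37, 76, 50]
  10 < parent 49 at index 1, swap → [20, 10, 30, 49, 81, 37, 76, 50]
  10 < parent 20 at index 0, swap → [10, 20, 30, 49, 81, 37, 76, 50]

[10, 20, 30, 49, 81, 37, 76, 50]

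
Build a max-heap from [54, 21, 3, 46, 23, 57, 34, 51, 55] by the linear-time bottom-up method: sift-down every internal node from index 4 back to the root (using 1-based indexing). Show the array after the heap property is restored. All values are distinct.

sift down from index 4:
  46 vs larger child 55 at index 9, swap → [54, 21, 3, 55, 23, 57, 34, 51, 46]
sift down from index 3:
  3 vs larger child 57 at index 6, swap → [54, 21, 57, 55, 23, 3, 34, 51, 46]
sift down from index 2:
  21 vs larger child 55 at index 4, swap → [54, 55, 57, 21, 23, 3, 34, 51, 46]
  21 vs larger child 51 at index 8, swap → [54, 55, 57, 51, 23, 3, 34, 21, 46]
sift down from index 1:
  54 vs larger child 57 at index 3, swap → [57, 55, 54, 51, 23, 3, 34, 21, 46]

[57, 55, 54, 51, 23, 3, 34, 21, 46]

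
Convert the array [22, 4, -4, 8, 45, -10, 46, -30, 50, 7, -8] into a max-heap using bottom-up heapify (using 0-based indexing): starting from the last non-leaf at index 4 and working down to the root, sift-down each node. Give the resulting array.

sift down from index 4: already satisfies heap property
sift down from index 3:
  8 vs larger child 50 at index 8, swap → [22, 4, -4, 50, 45, -10, 46, -30, 8, 7, -8]
sift down from index 2:
  -4 vs larger child 46 at index 6, swap → [22, 4, 46, 50, 45, -10, -4, -30, 8, 7, -8]
sift down from index 1:
  4 vs larger child 50 at index 3, swap → [22, 50, 46, 4, 45, -10, -4, -30, 8, 7, -8]
  4 vs larger child 8 at index 8, swap → [22, 50, 46, 8, 45, -10, -4, -30, 4, 7, -8]
sift down from index 0:
  22 vs larger child 50 at index 1, swap → [50, 22, 46, 8, 45, -10, -4, -30, 4, 7, -8]
  22 vs larger child 45 at index 4, swap → [50, 45, 46, 8, 22, -10, -4, -30, 4, 7, -8]

[50, 45, 46, 8, 22, -10, -4, -30, 4, 7, -8]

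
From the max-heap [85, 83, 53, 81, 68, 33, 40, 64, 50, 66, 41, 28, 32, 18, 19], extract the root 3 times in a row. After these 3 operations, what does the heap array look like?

[68, 66, 53, 64, 41, 33, 40, 19, 50, 18, 32, 28]

extract-max #1 returns 85:
  remove root 85; move last element 19 to root → [19, 83, 53, 81, 68, 33, 40, 64, 50, 66, 41, 28, 32, 18]
  19 vs larger child 83 at index 1, swap → [83, 19, 53, 81, 68, 33, 40, 64, 50, 66, 41, 28, 32, 18]
  19 vs larger child 81 at index 3, swap → [83, 81, 53, 19, 68, 33, 40, 64, 50, 66, 41, 28, 32, 18]
  19 vs larger child 64 at index 7, swap → [83, 81, 53, 64, 68, 33, 40, 19, 50, 66, 41, 28, 32, 18]
extract-max #2 returns 83:
  remove root 83; move last element 18 to root → [18, 81, 53, 64, 68, 33, 40, 19, 50, 66, 41, 28, 32]
  18 vs larger child 81 at index 1, swap → [81, 18, 53, 64, 68, 33, 40, 19, 50, 66, 41, 28, 32]
  18 vs larger child 68 at index 4, swap → [81, 68, 53, 64, 18, 33, 40, 19, 50, 66, 41, 28, 32]
  18 vs larger child 66 at index 9, swap → [81, 68, 53, 64, 66, 33, 40, 19, 50, 18, 41, 28, 32]
extract-max #3 returns 81:
  remove root 81; move last element 32 to root → [32, 68, 53, 64, 66, 33, 40, 19, 50, 18, 41, 28]
  32 vs larger child 68 at index 1, swap → [68, 32, 53, 64, 66, 33, 40, 19, 50, 18, 41, 28]
  32 vs larger child 66 at index 4, swap → [68, 66, 53, 64, 32, 33, 40, 19, 50, 18, 41, 28]
  32 vs larger child 41 at index 10, swap → [68, 66, 53, 64, 41, 33, 40, 19, 50, 18, 32, 28]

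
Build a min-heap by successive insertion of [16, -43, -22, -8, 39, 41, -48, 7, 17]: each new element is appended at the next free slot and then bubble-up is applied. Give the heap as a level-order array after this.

[-48, -8, -43, 7, 39, 41, -22, 16, 17]

Insert 16:
  append 16 at index 0 → [16] (no swap needed)
Insert -43:
  append -43 at index 1 → [16, -43]
  -43 < parent 16 at index 0, swap → [-43, 16]
Insert -22:
  append -22 at index 2 → [-43, 16, -22] (no swap needed)
Insert -8:
  append -8 at index 3 → [-43, 16, -22, -8]
  -8 < parent 16 at index 1, swap → [-43, -8, -22, 16]
Insert 39:
  append 39 at index 4 → [-43, -8, -22, 16, 39] (no swap needed)
Insert 41:
  append 41 at index 5 → [-43, -8, -22, 16, 39, 41] (no swap needed)
Insert -48:
  append -48 at index 6 → [-43, -8, -22, 16, 39, 41, -48]
  -48 < parent -22 at index 2, swap → [-43, -8, -48, 16, 39, 41, -22]
  -48 < parent -43 at index 0, swap → [-48, -8, -43, 16, 39, 41, -22]
Insert 7:
  append 7 at index 7 → [-48, -8, -43, 16, 39, 41, -22, 7]
  7 < parent 16 at index 3, swap → [-48, -8, -43, 7, 39, 41, -22, 16]
Insert 17:
  append 17 at index 8 → [-48, -8, -43, 7, 39, 41, -22, 16, 17] (no swap needed)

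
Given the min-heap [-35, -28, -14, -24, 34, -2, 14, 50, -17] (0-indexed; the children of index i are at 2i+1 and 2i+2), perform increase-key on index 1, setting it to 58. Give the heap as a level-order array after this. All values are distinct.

set index 1 from -28 to 58 → [-35, 58, -14, -24, 34, -2, 14, 50, -17]
58 vs smaller child -24 at index 3, swap → [-35, -24, -14, 58, 34, -2, 14, 50, -17]
58 vs smaller child -17 at index 8, swap → [-35, -24, -14, -17, 34, -2, 14, 50, 58]

[-35, -24, -14, -17, 34, -2, 14, 50, 58]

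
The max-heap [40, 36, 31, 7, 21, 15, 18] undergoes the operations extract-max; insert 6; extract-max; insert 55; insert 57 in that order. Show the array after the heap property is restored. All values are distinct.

[57, 55, 31, 21, 18, 6, 15, 7]

extract-max → returns 40:
  remove root 40; move last element 18 to root → [18, 36, 31, 7, 21, 15]
  18 vs larger child 36 at index 1, swap → [36, 18, 31, 7, 21, 15]
  18 vs larger child 21 at index 4, swap → [36, 21, 31, 7, 18, 15]
insert 6:
  append 6 at index 6 → [36, 21, 31, 7, 18, 15, 6] (no swap needed)
extract-max → returns 36:
  remove root 36; move last element 6 to root → [6, 21, 31, 7, 18, 15]
  6 vs larger child 31 at index 2, swap → [31, 21, 6, 7, 18, 15]
  6 vs only child 15 at index 5, swap → [31, 21, 15, 7, 18, 6]
insert 55:
  append 55 at index 6 → [31, 21, 15, 7, 18, 6, 55]
  55 > parent 15 at index 2, swap → [31, 21, 55, 7, 18, 6, 15]
  55 > parent 31 at index 0, swap → [55, 21, 31, 7, 18, 6, 15]
insert 57:
  append 57 at index 7 → [55, 21, 31, 7, 18, 6, 15, 57]
  57 > parent 7 at index 3, swap → [55, 21, 31, 57, 18, 6, 15, 7]
  57 > parent 21 at index 1, swap → [55, 57, 31, 21, 18, 6, 15, 7]
  57 > parent 55 at index 0, swap → [57, 55, 31, 21, 18, 6, 15, 7]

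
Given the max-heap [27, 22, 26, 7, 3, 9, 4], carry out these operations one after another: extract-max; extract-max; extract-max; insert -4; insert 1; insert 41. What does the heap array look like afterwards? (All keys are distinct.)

[41, 7, 9, 4, -4, 1, 3]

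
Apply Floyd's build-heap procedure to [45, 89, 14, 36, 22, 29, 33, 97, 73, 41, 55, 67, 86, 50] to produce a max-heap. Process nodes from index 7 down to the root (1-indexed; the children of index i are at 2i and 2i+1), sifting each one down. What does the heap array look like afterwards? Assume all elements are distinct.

[97, 89, 86, 73, 55, 67, 50, 36, 45, 41, 22, 14, 29, 33]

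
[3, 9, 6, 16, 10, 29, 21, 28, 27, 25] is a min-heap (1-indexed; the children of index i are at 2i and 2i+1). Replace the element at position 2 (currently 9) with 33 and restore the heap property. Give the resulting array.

set index 2 from 9 to 33 → [3, 33, 6, 16, 10, 29, 21, 28, 27, 25]
33 vs smaller child 10 at index 5, swap → [3, 10, 6, 16, 33, 29, 21, 28, 27, 25]
33 vs only child 25 at index 10, swap → [3, 10, 6, 16, 25, 29, 21, 28, 27, 33]

[3, 10, 6, 16, 25, 29, 21, 28, 27, 33]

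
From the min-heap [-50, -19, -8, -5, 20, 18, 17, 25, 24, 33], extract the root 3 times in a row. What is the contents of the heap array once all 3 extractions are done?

[-5, 20, 17, 24, 25, 18, 33]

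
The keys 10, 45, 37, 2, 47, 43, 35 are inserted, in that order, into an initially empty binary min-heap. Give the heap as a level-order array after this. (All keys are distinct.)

[2, 10, 35, 45, 47, 43, 37]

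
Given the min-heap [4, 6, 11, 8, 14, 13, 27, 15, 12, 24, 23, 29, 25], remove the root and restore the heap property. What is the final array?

remove root 4; move last element 25 to root → [25, 6, 11, 8, 14, 13, 27, 15, 12, 24, 23, 29]
25 vs smaller child 6 at index 1, swap → [6, 25, 11, 8, 14, 13, 27, 15, 12, 24, 23, 29]
25 vs smaller child 8 at index 3, swap → [6, 8, 11, 25, 14, 13, 27, 15, 12, 24, 23, 29]
25 vs smaller child 12 at index 8, swap → [6, 8, 11, 12, 14, 13, 27, 15, 25, 24, 23, 29]

[6, 8, 11, 12, 14, 13, 27, 15, 25, 24, 23, 29]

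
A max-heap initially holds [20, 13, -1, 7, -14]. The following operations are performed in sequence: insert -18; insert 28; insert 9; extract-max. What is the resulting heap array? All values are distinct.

insert -18:
  append -18 at index 5 → [20, 13, -1, 7, -14, -18] (no swap needed)
insert 28:
  append 28 at index 6 → [20, 13, -1, 7, -14, -18, 28]
  28 > parent -1 at index 2, swap → [20, 13, 28, 7, -14, -18, -1]
  28 > parent 20 at index 0, swap → [28, 13, 20, 7, -14, -18, -1]
insert 9:
  append 9 at index 7 → [28, 13, 20, 7, -14, -18, -1, 9]
  9 > parent 7 at index 3, swap → [28, 13, 20, 9, -14, -18, -1, 7]
extract-max → returns 28:
  remove root 28; move last element 7 to root → [7, 13, 20, 9, -14, -18, -1]
  7 vs larger child 20 at index 2, swap → [20, 13, 7, 9, -14, -18, -1]

[20, 13, 7, 9, -14, -18, -1]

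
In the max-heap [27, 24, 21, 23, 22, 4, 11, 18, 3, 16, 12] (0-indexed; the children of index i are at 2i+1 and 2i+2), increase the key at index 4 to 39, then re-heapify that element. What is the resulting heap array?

set index 4 from 22 to 39 → [27, 24, 21, 23, 39, 4, 11, 18, 3, 16, 12]
39 > parent 24 at index 1, swap → [27, 39, 21, 23, 24, 4, 11, 18, 3, 16, 12]
39 > parent 27 at index 0, swap → [39, 27, 21, 23, 24, 4, 11, 18, 3, 16, 12]

[39, 27, 21, 23, 24, 4, 11, 18, 3, 16, 12]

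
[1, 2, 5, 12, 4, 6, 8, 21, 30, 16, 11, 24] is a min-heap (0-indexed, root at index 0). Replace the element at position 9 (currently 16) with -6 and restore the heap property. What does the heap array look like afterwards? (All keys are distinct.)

[-6, 1, 5, 12, 2, 6, 8, 21, 30, 4, 11, 24]

set index 9 from 16 to -6 → [1, 2, 5, 12, 4, 6, 8, 21, 30, -6, 11, 24]
-6 < parent 4 at index 4, swap → [1, 2, 5, 12, -6, 6, 8, 21, 30, 4, 11, 24]
-6 < parent 2 at index 1, swap → [1, -6, 5, 12, 2, 6, 8, 21, 30, 4, 11, 24]
-6 < parent 1 at index 0, swap → [-6, 1, 5, 12, 2, 6, 8, 21, 30, 4, 11, 24]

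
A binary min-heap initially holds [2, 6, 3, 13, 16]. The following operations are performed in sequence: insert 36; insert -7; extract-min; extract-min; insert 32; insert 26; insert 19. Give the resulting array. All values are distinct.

insert 36:
  append 36 at index 5 → [2, 6, 3, 13, 16, 36] (no swap needed)
insert -7:
  append -7 at index 6 → [2, 6, 3, 13, 16, 36, -7]
  -7 < parent 3 at index 2, swap → [2, 6, -7, 13, 16, 36, 3]
  -7 < parent 2 at index 0, swap → [-7, 6, 2, 13, 16, 36, 3]
extract-min → returns -7:
  remove root -7; move last element 3 to root → [3, 6, 2, 13, 16, 36]
  3 vs smaller child 2 at index 2, swap → [2, 6, 3, 13, 16, 36]
extract-min → returns 2:
  remove root 2; move last element 36 to root → [36, 6, 3, 13, 16]
  36 vs smaller child 3 at index 2, swap → [3, 6, 36, 13, 16]
insert 32:
  append 32 at index 5 → [3, 6, 36, 13, 16, 32]
  32 < parent 36 at index 2, swap → [3, 6, 32, 13, 16, 36]
insert 26:
  append 26 at index 6 → [3, 6, 32, 13, 16, 36, 26]
  26 < parent 32 at index 2, swap → [3, 6, 26, 13, 16, 36, 32]
insert 19:
  append 19 at index 7 → [3, 6, 26, 13, 16, 36, 32, 19] (no swap needed)

[3, 6, 26, 13, 16, 36, 32, 19]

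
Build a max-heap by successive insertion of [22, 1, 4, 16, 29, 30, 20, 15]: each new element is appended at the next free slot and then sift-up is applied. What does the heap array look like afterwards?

[30, 22, 29, 15, 16, 4, 20, 1]

Insert 22:
  append 22 at index 0 → [22] (no swap needed)
Insert 1:
  append 1 at index 1 → [22, 1] (no swap needed)
Insert 4:
  append 4 at index 2 → [22, 1, 4] (no swap needed)
Insert 16:
  append 16 at index 3 → [22, 1, 4, 16]
  16 > parent 1 at index 1, swap → [22, 16, 4, 1]
Insert 29:
  append 29 at index 4 → [22, 16, 4, 1, 29]
  29 > parent 16 at index 1, swap → [22, 29, 4, 1, 16]
  29 > parent 22 at index 0, swap → [29, 22, 4, 1, 16]
Insert 30:
  append 30 at index 5 → [29, 22, 4, 1, 16, 30]
  30 > parent 4 at index 2, swap → [29, 22, 30, 1, 16, 4]
  30 > parent 29 at index 0, swap → [30, 22, 29, 1, 16, 4]
Insert 20:
  append 20 at index 6 → [30, 22, 29, 1, 16, 4, 20] (no swap needed)
Insert 15:
  append 15 at index 7 → [30, 22, 29, 1, 16, 4, 20, 15]
  15 > parent 1 at index 3, swap → [30, 22, 29, 15, 16, 4, 20, 1]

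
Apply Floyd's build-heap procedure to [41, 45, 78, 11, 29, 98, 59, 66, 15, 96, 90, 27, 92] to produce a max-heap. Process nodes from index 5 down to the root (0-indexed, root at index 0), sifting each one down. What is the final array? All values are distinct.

[98, 96, 92, 66, 90, 78, 59, 11, 15, 29, 45, 27, 41]

sift down from index 5: already satisfies heap property
sift down from index 4:
  29 vs larger child 96 at index 9, swap → [41, 45, 78, 11, 96, 98, 59, 66, 15, 29, 90, 27, 92]
sift down from index 3:
  11 vs larger child 66 at index 7, swap → [41, 45, 78, 66, 96, 98, 59, 11, 15, 29, 90, 27, 92]
sift down from index 2:
  78 vs larger child 98 at index 5, swap → [41, 45, 98, 66, 96, 78, 59, 11, 15, 29, 90, 27, 92]
  78 vs larger child 92 at index 12, swap → [41, 45, 98, 66, 96, 92, 59, 11, 15, 29, 90, 27, 78]
sift down from index 1:
  45 vs larger child 96 at index 4, swap → [41, 96, 98, 66, 45, 92, 59, 11, 15, 29, 90, 27, 78]
  45 vs larger child 90 at index 10, swap → [41, 96, 98, 66, 90, 92, 59, 11, 15, 29, 45, 27, 78]
sift down from index 0:
  41 vs larger child 98 at index 2, swap → [98, 96, 41, 66, 90, 92, 59, 11, 15, 29, 45, 27, 78]
  41 vs larger child 92 at index 5, swap → [98, 96, 92, 66, 90, 41, 59, 11, 15, 29, 45, 27, 78]
  41 vs larger child 78 at index 12, swap → [98, 96, 92, 66, 90, 78, 59, 11, 15, 29, 45, 27, 41]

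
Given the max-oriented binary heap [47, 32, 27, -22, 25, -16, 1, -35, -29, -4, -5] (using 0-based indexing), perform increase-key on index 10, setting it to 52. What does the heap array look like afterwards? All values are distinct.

set index 10 from -5 to 52 → [47, 32, 27, -22, 25, -16, 1, -35, -29, -4, 52]
52 > parent 25 at index 4, swap → [47, 32, 27, -22, 52, -16, 1, -35, -29, -4, 25]
52 > parent 32 at index 1, swap → [47, 52, 27, -22, 32, -16, 1, -35, -29, -4, 25]
52 > parent 47 at index 0, swap → [52, 47, 27, -22, 32, -16, 1, -35, -29, -4, 25]

[52, 47, 27, -22, 32, -16, 1, -35, -29, -4, 25]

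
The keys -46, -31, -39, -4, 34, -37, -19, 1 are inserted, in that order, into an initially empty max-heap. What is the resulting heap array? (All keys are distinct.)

[34, 1, -19, -4, -31, -39, -37, -46]

Insert -46:
  append -46 at index 0 → [-46] (no swap needed)
Insert -31:
  append -31 at index 1 → [-46, -31]
  -31 > parent -46 at index 0, swap → [-31, -46]
Insert -39:
  append -39 at index 2 → [-31, -46, -39] (no swap needed)
Insert -4:
  append -4 at index 3 → [-31, -46, -39, -4]
  -4 > parent -46 at index 1, swap → [-31, -4, -39, -46]
  -4 > parent -31 at index 0, swap → [-4, -31, -39, -46]
Insert 34:
  append 34 at index 4 → [-4, -31, -39, -46, 34]
  34 > parent -31 at index 1, swap → [-4, 34, -39, -46, -31]
  34 > parent -4 at index 0, swap → [34, -4, -39, -46, -31]
Insert -37:
  append -37 at index 5 → [34, -4, -39, -46, -31, -37]
  -37 > parent -39 at index 2, swap → [34, -4, -37, -46, -31, -39]
Insert -19:
  append -19 at index 6 → [34, -4, -37, -46, -31, -39, -19]
  -19 > parent -37 at index 2, swap → [34, -4, -19, -46, -31, -39, -37]
Insert 1:
  append 1 at index 7 → [34, -4, -19, -46, -31, -39, -37, 1]
  1 > parent -46 at index 3, swap → [34, -4, -19, 1, -31, -39, -37, -46]
  1 > parent -4 at index 1, swap → [34, 1, -19, -4, -31, -39, -37, -46]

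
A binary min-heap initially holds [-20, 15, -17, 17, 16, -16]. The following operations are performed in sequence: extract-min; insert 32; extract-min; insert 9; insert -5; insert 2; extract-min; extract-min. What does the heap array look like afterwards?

extract-min → returns -20:
  remove root -20; move last element -16 to root → [-16, 15, -17, 17, 16]
  -16 vs smaller child -17 at index 2, swap → [-17, 15, -16, 17, 16]
insert 32:
  append 32 at index 5 → [-17, 15, -16, 17, 16, 32] (no swap needed)
extract-min → returns -17:
  remove root -17; move last element 32 to root → [32, 15, -16, 17, 16]
  32 vs smaller child -16 at index 2, swap → [-16, 15, 32, 17, 16]
insert 9:
  append 9 at index 5 → [-16, 15, 32, 17, 16, 9]
  9 < parent 32 at index 2, swap → [-16, 15, 9, 17, 16, 32]
insert -5:
  append -5 at index 6 → [-16, 15, 9, 17, 16, 32, -5]
  -5 < parent 9 at index 2, swap → [-16, 15, -5, 17, 16, 32, 9]
insert 2:
  append 2 at index 7 → [-16, 15, -5, 17, 16, 32, 9, 2]
  2 < parent 17 at index 3, swap → [-16, 15, -5, 2, 16, 32, 9, 17]
  2 < parent 15 at index 1, swap → [-16, 2, -5, 15, 16, 32, 9, 17]
extract-min → returns -16:
  remove root -16; move last element 17 to root → [17, 2, -5, 15, 16, 32, 9]
  17 vs smaller child -5 at index 2, swap → [-5, 2, 17, 15, 16, 32, 9]
  17 vs smaller child 9 at index 6, swap → [-5, 2, 9, 15, 16, 32, 17]
extract-min → returns -5:
  remove root -5; move last element 17 to root → [17, 2, 9, 15, 16, 32]
  17 vs smaller child 2 at index 1, swap → [2, 17, 9, 15, 16, 32]
  17 vs smaller child 15 at index 3, swap → [2, 15, 9, 17, 16, 32]

[2, 15, 9, 17, 16, 32]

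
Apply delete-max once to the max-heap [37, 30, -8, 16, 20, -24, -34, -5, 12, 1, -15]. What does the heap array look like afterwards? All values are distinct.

remove root 37; move last element -15 to root → [-15, 30, -8, 16, 20, -24, -34, -5, 12, 1]
-15 vs larger child 30 at index 1, swap → [30, -15, -8, 16, 20, -24, -34, -5, 12, 1]
-15 vs larger child 20 at index 4, swap → [30, 20, -8, 16, -15, -24, -34, -5, 12, 1]
-15 vs only child 1 at index 9, swap → [30, 20, -8, 16, 1, -24, -34, -5, 12, -15]

[30, 20, -8, 16, 1, -24, -34, -5, 12, -15]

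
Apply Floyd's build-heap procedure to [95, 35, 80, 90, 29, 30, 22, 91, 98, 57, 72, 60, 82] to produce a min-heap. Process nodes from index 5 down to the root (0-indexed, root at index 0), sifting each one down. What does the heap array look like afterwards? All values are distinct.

[22, 29, 30, 90, 35, 60, 80, 91, 98, 57, 72, 95, 82]

sift down from index 5: already satisfies heap property
sift down from index 4: already satisfies heap property
sift down from index 3: already satisfies heap property
sift down from index 2:
  80 vs smaller child 22 at index 6, swap → [95, 35, 22, 90, 29, 30, 80, 91, 98, 57, 72, 60, 82]
sift down from index 1:
  35 vs smaller child 29 at index 4, swap → [95, 29, 22, 90, 35, 30, 80, 91, 98, 57, 72, 60, 82]
sift down from index 0:
  95 vs smaller child 22 at index 2, swap → [22, 29, 95, 90, 35, 30, 80, 91, 98, 57, 72, 60, 82]
  95 vs smaller child 30 at index 5, swap → [22, 29, 30, 90, 35, 95, 80, 91, 98, 57, 72, 60, 82]
  95 vs smaller child 60 at index 11, swap → [22, 29, 30, 90, 35, 60, 80, 91, 98, 57, 72, 95, 82]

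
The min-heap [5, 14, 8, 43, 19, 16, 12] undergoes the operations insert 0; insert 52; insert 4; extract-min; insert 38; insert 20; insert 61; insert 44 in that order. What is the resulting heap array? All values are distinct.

insert 0:
  append 0 at index 7 → [5, 14, 8, 43, 19, 16, 12, 0]
  0 < parent 43 at index 3, swap → [5, 14, 8, 0, 19, 16, 12, 43]
  0 < parent 14 at index 1, swap → [5, 0, 8, 14, 19, 16, 12, 43]
  0 < parent 5 at index 0, swap → [0, 5, 8, 14, 19, 16, 12, 43]
insert 52:
  append 52 at index 8 → [0, 5, 8, 14, 19, 16, 12, 43, 52] (no swap needed)
insert 4:
  append 4 at index 9 → [0, 5, 8, 14, 19, 16, 12, 43, 52, 4]
  4 < parent 19 at index 4, swap → [0, 5, 8, 14, 4, 16, 12, 43, 52, 19]
  4 < parent 5 at index 1, swap → [0, 4, 8, 14, 5, 16, 12, 43, 52, 19]
extract-min → returns 0:
  remove root 0; move last element 19 to root → [19, 4, 8, 14, 5, 16, 12, 43, 52]
  19 vs smaller child 4 at index 1, swap → [4, 19, 8, 14, 5, 16, 12, 43, 52]
  19 vs smaller child 5 at index 4, swap → [4, 5, 8, 14, 19, 16, 12, 43, 52]
insert 38:
  append 38 at index 9 → [4, 5, 8, 14, 19, 16, 12, 43, 52, 38] (no swap needed)
insert 20:
  append 20 at index 10 → [4, 5, 8, 14, 19, 16, 12, 43, 52, 38, 20] (no swap needed)
insert 61:
  append 61 at index 11 → [4, 5, 8, 14, 19, 16, 12, 43, 52, 38, 20, 61] (no swap needed)
insert 44:
  append 44 at index 12 → [4, 5, 8, 14, 19, 16, 12, 43, 52, 38, 20, 61, 44] (no swap needed)

[4, 5, 8, 14, 19, 16, 12, 43, 52, 38, 20, 61, 44]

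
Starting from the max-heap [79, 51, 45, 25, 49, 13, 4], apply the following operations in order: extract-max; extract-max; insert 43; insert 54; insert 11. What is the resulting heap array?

[54, 25, 49, 13, 4, 43, 45, 11]

extract-max → returns 79:
  remove root 79; move last element 4 to root → [4, 51, 45, 25, 49, 13]
  4 vs larger child 51 at index 1, swap → [51, 4, 45, 25, 49, 13]
  4 vs larger child 49 at index 4, swap → [51, 49, 45, 25, 4, 13]
extract-max → returns 51:
  remove root 51; move last element 13 to root → [13, 49, 45, 25, 4]
  13 vs larger child 49 at index 1, swap → [49, 13, 45, 25, 4]
  13 vs larger child 25 at index 3, swap → [49, 25, 45, 13, 4]
insert 43:
  append 43 at index 5 → [49, 25, 45, 13, 4, 43] (no swap needed)
insert 54:
  append 54 at index 6 → [49, 25, 45, 13, 4, 43, 54]
  54 > parent 45 at index 2, swap → [49, 25, 54, 13, 4, 43, 45]
  54 > parent 49 at index 0, swap → [54, 25, 49, 13, 4, 43, 45]
insert 11:
  append 11 at index 7 → [54, 25, 49, 13, 4, 43, 45, 11] (no swap needed)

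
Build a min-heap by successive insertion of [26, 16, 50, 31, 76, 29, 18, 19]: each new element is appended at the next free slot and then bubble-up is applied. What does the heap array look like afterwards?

Insert 26:
  append 26 at index 0 → [26] (no swap needed)
Insert 16:
  append 16 at index 1 → [26, 16]
  16 < parent 26 at index 0, swap → [16, 26]
Insert 50:
  append 50 at index 2 → [16, 26, 50] (no swap needed)
Insert 31:
  append 31 at index 3 → [16, 26, 50, 31] (no swap needed)
Insert 76:
  append 76 at index 4 → [16, 26, 50, 31, 76] (no swap needed)
Insert 29:
  append 29 at index 5 → [16, 26, 50, 31, 76, 29]
  29 < parent 50 at index 2, swap → [16, 26, 29, 31, 76, 50]
Insert 18:
  append 18 at index 6 → [16, 26, 29, 31, 76, 50, 18]
  18 < parent 29 at index 2, swap → [16, 26, 18, 31, 76, 50, 29]
Insert 19:
  append 19 at index 7 → [16, 26, 18, 31, 76, 50, 29, 19]
  19 < parent 31 at index 3, swap → [16, 26, 18, 19, 76, 50, 29, 31]
  19 < parent 26 at index 1, swap → [16, 19, 18, 26, 76, 50, 29, 31]

[16, 19, 18, 26, 76, 50, 29, 31]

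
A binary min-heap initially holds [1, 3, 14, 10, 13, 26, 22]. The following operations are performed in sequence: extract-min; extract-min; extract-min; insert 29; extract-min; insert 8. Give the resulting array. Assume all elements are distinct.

extract-min → returns 1:
  remove root 1; move last element 22 to root → [22, 3, 14, 10, 13, 26]
  22 vs smaller child 3 at index 1, swap → [3, 22, 14, 10, 13, 26]
  22 vs smaller child 10 at index 3, swap → [3, 10, 14, 22, 13, 26]
extract-min → returns 3:
  remove root 3; move last element 26 to root → [26, 10, 14, 22, 13]
  26 vs smaller child 10 at index 1, swap → [10, 26, 14, 22, 13]
  26 vs smaller child 13 at index 4, swap → [10, 13, 14, 22, 26]
extract-min → returns 10:
  remove root 10; move last element 26 to root → [26, 13, 14, 22]
  26 vs smaller child 13 at index 1, swap → [13, 26, 14, 22]
  26 vs only child 22 at index 3, swap → [13, 22, 14, 26]
insert 29:
  append 29 at index 4 → [13, 22, 14, 26, 29] (no swap needed)
extract-min → returns 13:
  remove root 13; move last element 29 to root → [29, 22, 14, 26]
  29 vs smaller child 14 at index 2, swap → [14, 22, 29, 26]
insert 8:
  append 8 at index 4 → [14, 22, 29, 26, 8]
  8 < parent 22 at index 1, swap → [14, 8, 29, 26, 22]
  8 < parent 14 at index 0, swap → [8, 14, 29, 26, 22]

[8, 14, 29, 26, 22]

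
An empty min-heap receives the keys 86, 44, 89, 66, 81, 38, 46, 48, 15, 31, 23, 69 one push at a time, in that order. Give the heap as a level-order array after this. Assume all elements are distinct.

Insert 86:
  append 86 at index 0 → [86] (no swap needed)
Insert 44:
  append 44 at index 1 → [86, 44]
  44 < parent 86 at index 0, swap → [44, 86]
Insert 89:
  append 89 at index 2 → [44, 86, 89] (no swap needed)
Insert 66:
  append 66 at index 3 → [44, 86, 89, 66]
  66 < parent 86 at index 1, swap → [44, 66, 89, 86]
Insert 81:
  append 81 at index 4 → [44, 66, 89, 86, 81] (no swap needed)
Insert 38:
  append 38 at index 5 → [44, 66, 89, 86, 81, 38]
  38 < parent 89 at index 2, swap → [44, 66, 38, 86, 81, 89]
  38 < parent 44 at index 0, swap → [38, 66, 44, 86, 81, 89]
Insert 46:
  append 46 at index 6 → [38, 66, 44, 86, 81, 89, 46] (no swap needed)
Insert 48:
  append 48 at index 7 → [38, 66, 44, 86, 81, 89, 46, 48]
  48 < parent 86 at index 3, swap → [38, 66, 44, 48, 81, 89, 46, 86]
  48 < parent 66 at index 1, swap → [38, 48, 44, 66, 81, 89, 46, 86]
Insert 15:
  append 15 at index 8 → [38, 48, 44, 66, 81, 89, 46, 86, 15]
  15 < parent 66 at index 3, swap → [38, 48, 44, 15, 81, 89, 46, 86, 66]
  15 < parent 48 at index 1, swap → [38, 15, 44, 48, 81, 89, 46, 86, 66]
  15 < parent 38 at index 0, swap → [15, 38, 44, 48, 81, 89, 46, 86, 66]
Insert 31:
  append 31 at index 9 → [15, 38, 44, 48, 81, 89, 46, 86, 66, 31]
  31 < parent 81 at index 4, swap → [15, 38, 44, 48, 31, 89, 46, 86, 66, 81]
  31 < parent 38 at index 1, swap → [15, 31, 44, 48, 38, 89, 46, 86, 66, 81]
Insert 23:
  append 23 at index 10 → [15, 31, 44, 48, 38, 89, 46, 86, 66, 81, 23]
  23 < parent 38 at index 4, swap → [15, 31, 44, 48, 23, 89, 46, 86, 66, 81, 38]
  23 < parent 31 at index 1, swap → [15, 23, 44, 48, 31, 89, 46, 86, 66, 81, 38]
Insert 69:
  append 69 at index 11 → [15, 23, 44, 48, 31, 89, 46, 86, 66, 81, 38, 69]
  69 < parent 89 at index 5, swap → [15, 23, 44, 48, 31, 69, 46, 86, 66, 81, 38, 89]

[15, 23, 44, 48, 31, 69, 46, 86, 66, 81, 38, 89]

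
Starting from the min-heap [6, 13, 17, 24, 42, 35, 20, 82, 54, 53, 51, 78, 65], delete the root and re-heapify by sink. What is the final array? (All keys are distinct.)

[13, 24, 17, 54, 42, 35, 20, 82, 65, 53, 51, 78]

remove root 6; move last element 65 to root → [65, 13, 17, 24, 42, 35, 20, 82, 54, 53, 51, 78]
65 vs smaller child 13 at index 1, swap → [13, 65, 17, 24, 42, 35, 20, 82, 54, 53, 51, 78]
65 vs smaller child 24 at index 3, swap → [13, 24, 17, 65, 42, 35, 20, 82, 54, 53, 51, 78]
65 vs smaller child 54 at index 8, swap → [13, 24, 17, 54, 42, 35, 20, 82, 65, 53, 51, 78]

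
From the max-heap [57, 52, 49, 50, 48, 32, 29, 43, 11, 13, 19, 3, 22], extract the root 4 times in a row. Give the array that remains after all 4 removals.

extract-max #1 returns 57:
  remove root 57; move last element 22 to root → [22, 52, 49, 50, 48, 32, 29, 43, 11, 13, 19, 3]
  22 vs larger child 52 at index 1, swap → [52, 22, 49, 50, 48, 32, 29, 43, 11, 13, 19, 3]
  22 vs larger child 50 at index 3, swap → [52, 50, 49, 22, 48, 32, 29, 43, 11, 13, 19, 3]
  22 vs larger child 43 at index 7, swap → [52, 50, 49, 43, 48, 32, 29, 22, 11, 13, 19, 3]
extract-max #2 returns 52:
  remove root 52; move last element 3 to root → [3, 50, 49, 43, 48, 32, 29, 22, 11, 13, 19]
  3 vs larger child 50 at index 1, swap → [50, 3, 49, 43, 48, 32, 29, 22, 11, 13, 19]
  3 vs larger child 48 at index 4, swap → [50, 48, 49, 43, 3, 32, 29, 22, 11, 13, 19]
  3 vs larger child 19 at index 10, swap → [50, 48, 49, 43, 19, 32, 29, 22, 11, 13, 3]
extract-max #3 returns 50:
  remove root 50; move last element 3 to root → [3, 48, 49, 43, 19, 32, 29, 22, 11, 13]
  3 vs larger child 49 at index 2, swap → [49, 48, 3, 43, 19, 32, 29, 22, 11, 13]
  3 vs larger child 32 at index 5, swap → [49, 48, 32, 43, 19, 3, 29, 22, 11, 13]
extract-max #4 returns 49:
  remove root 49; move last element 13 to root → [13, 48, 32, 43, 19, 3, 29, 22, 11]
  13 vs larger child 48 at index 1, swap → [48, 13, 32, 43, 19, 3, 29, 22, 11]
  13 vs larger child 43 at index 3, swap → [48, 43, 32, 13, 19, 3, 29, 22, 11]
  13 vs larger child 22 at index 7, swap → [48, 43, 32, 22, 19, 3, 29, 13, 11]

[48, 43, 32, 22, 19, 3, 29, 13, 11]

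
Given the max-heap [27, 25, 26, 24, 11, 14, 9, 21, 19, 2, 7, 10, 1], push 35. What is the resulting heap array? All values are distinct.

append 35 at index 13 → [27, 25, 26, 24, 11, 14, 9, 21, 19, 2, 7, 10, 1, 35]
35 > parent 9 at index 6, swap → [27, 25, 26, 24, 11, 14, 35, 21, 19, 2, 7, 10, 1, 9]
35 > parent 26 at index 2, swap → [27, 25, 35, 24, 11, 14, 26, 21, 19, 2, 7, 10, 1, 9]
35 > parent 27 at index 0, swap → [35, 25, 27, 24, 11, 14, 26, 21, 19, 2, 7, 10, 1, 9]

[35, 25, 27, 24, 11, 14, 26, 21, 19, 2, 7, 10, 1, 9]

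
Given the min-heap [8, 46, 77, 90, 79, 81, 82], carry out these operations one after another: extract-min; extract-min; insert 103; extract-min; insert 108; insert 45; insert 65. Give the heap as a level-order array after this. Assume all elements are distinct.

[45, 65, 79, 82, 103, 108, 81, 90]

extract-min → returns 8:
  remove root 8; move last element 82 to root → [82, 46, 77, 90, 79, 81]
  82 vs smaller child 46 at index 1, swap → [46, 82, 77, 90, 79, 81]
  82 vs smaller child 79 at index 4, swap → [46, 79, 77, 90, 82, 81]
extract-min → returns 46:
  remove root 46; move last element 81 to root → [81, 79, 77, 90, 82]
  81 vs smaller child 77 at index 2, swap → [77, 79, 81, 90, 82]
insert 103:
  append 103 at index 5 → [77, 79, 81, 90, 82, 103] (no swap needed)
extract-min → returns 77:
  remove root 77; move last element 103 to root → [103, 79, 81, 90, 82]
  103 vs smaller child 79 at index 1, swap → [79, 103, 81, 90, 82]
  103 vs smaller child 82 at index 4, swap → [79, 82, 81, 90, 103]
insert 108:
  append 108 at index 5 → [79, 82, 81, 90, 103, 108] (no swap needed)
insert 45:
  append 45 at index 6 → [79, 82, 81, 90, 103, 108, 45]
  45 < parent 81 at index 2, swap → [79, 82, 45, 90, 103, 108, 81]
  45 < parent 79 at index 0, swap → [45, 82, 79, 90, 103, 108, 81]
insert 65:
  append 65 at index 7 → [45, 82, 79, 90, 103, 108, 81, 65]
  65 < parent 90 at index 3, swap → [45, 82, 79, 65, 103, 108, 81, 90]
  65 < parent 82 at index 1, swap → [45, 65, 79, 82, 103, 108, 81, 90]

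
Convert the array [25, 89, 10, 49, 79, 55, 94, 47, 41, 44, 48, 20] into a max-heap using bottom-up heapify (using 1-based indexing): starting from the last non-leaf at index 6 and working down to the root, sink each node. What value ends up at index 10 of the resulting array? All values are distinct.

sift down from index 6: already satisfies heap property
sift down from index 5: already satisfies heap property
sift down from index 4: already satisfies heap property
sift down from index 3:
  10 vs larger child 94 at index 7, swap → [25, 89, 94, 49, 79, 55, 10, 47, 41, 44, 48, 20]
sift down from index 2: already satisfies heap property
sift down from index 1:
  25 vs larger child 94 at index 3, swap → [94, 89, 25, 49, 79, 55, 10, 47, 41, 44, 48, 20]
  25 vs larger child 55 at index 6, swap → [94, 89, 55, 49, 79, 25, 10, 47, 41, 44, 48, 20]
resulting array: [94, 89, 55, 49, 79, 25, 10, 47, 41, 44, 48, 20]

44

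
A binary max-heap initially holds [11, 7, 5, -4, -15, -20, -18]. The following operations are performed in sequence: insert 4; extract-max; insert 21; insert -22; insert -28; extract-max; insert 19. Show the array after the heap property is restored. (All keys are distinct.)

insert 4:
  append 4 at index 7 → [11, 7, 5, -4, -15, -20, -18, 4]
  4 > parent -4 at index 3, swap → [11, 7, 5, 4, -15, -20, -18, -4]
extract-max → returns 11:
  remove root 11; move last element -4 to root → [-4, 7, 5, 4, -15, -20, -18]
  -4 vs larger child 7 at index 1, swap → [7, -4, 5, 4, -15, -20, -18]
  -4 vs larger child 4 at index 3, swap → [7, 4, 5, -4, -15, -20, -18]
insert 21:
  append 21 at index 7 → [7, 4, 5, -4, -15, -20, -18, 21]
  21 > parent -4 at index 3, swap → [7, 4, 5, 21, -15, -20, -18, -4]
  21 > parent 4 at index 1, swap → [7, 21, 5, 4, -15, -20, -18, -4]
  21 > parent 7 at index 0, swap → [21, 7, 5, 4, -15, -20, -18, -4]
insert -22:
  append -22 at index 8 → [21, 7, 5, 4, -15, -20, -18, -4, -22] (no swap needed)
insert -28:
  append -28 at index 9 → [21, 7, 5, 4, -15, -20, -18, -4, -22, -28] (no swap needed)
extract-max → returns 21:
  remove root 21; move last element -28 to root → [-28, 7, 5, 4, -15, -20, -18, -4, -22]
  -28 vs larger child 7 at index 1, swap → [7, -28, 5, 4, -15, -20, -18, -4, -22]
  -28 vs larger child 4 at index 3, swap → [7, 4, 5, -28, -15, -20, -18, -4, -22]
  -28 vs larger child -4 at index 7, swap → [7, 4, 5, -4, -15, -20, -18, -28, -22]
insert 19:
  append 19 at index 9 → [7, 4, 5, -4, -15, -20, -18, -28, -22, 19]
  19 > parent -15 at index 4, swap → [7, 4, 5, -4, 19, -20, -18, -28, -22, -15]
  19 > parent 4 at index 1, swap → [7, 19, 5, -4, 4, -20, -18, -28, -22, -15]
  19 > parent 7 at index 0, swap → [19, 7, 5, -4, 4, -20, -18, -28, -22, -15]

[19, 7, 5, -4, 4, -20, -18, -28, -22, -15]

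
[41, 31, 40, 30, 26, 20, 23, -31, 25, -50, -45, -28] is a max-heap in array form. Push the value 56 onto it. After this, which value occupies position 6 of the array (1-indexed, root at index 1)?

40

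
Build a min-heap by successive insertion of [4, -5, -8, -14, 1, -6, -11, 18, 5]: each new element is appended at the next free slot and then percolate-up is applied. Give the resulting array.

[-14, -8, -11, 4, 1, -5, -6, 18, 5]

Insert 4:
  append 4 at index 0 → [4] (no swap needed)
Insert -5:
  append -5 at index 1 → [4, -5]
  -5 < parent 4 at index 0, swap → [-5, 4]
Insert -8:
  append -8 at index 2 → [-5, 4, -8]
  -8 < parent -5 at index 0, swap → [-8, 4, -5]
Insert -14:
  append -14 at index 3 → [-8, 4, -5, -14]
  -14 < parent 4 at index 1, swap → [-8, -14, -5, 4]
  -14 < parent -8 at index 0, swap → [-14, -8, -5, 4]
Insert 1:
  append 1 at index 4 → [-14, -8, -5, 4, 1] (no swap needed)
Insert -6:
  append -6 at index 5 → [-14, -8, -5, 4, 1, -6]
  -6 < parent -5 at index 2, swap → [-14, -8, -6, 4, 1, -5]
Insert -11:
  append -11 at index 6 → [-14, -8, -6, 4, 1, -5, -11]
  -11 < parent -6 at index 2, swap → [-14, -8, -11, 4, 1, -5, -6]
Insert 18:
  append 18 at index 7 → [-14, -8, -11, 4, 1, -5, -6, 18] (no swap needed)
Insert 5:
  append 5 at index 8 → [-14, -8, -11, 4, 1, -5, -6, 18, 5] (no swap needed)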